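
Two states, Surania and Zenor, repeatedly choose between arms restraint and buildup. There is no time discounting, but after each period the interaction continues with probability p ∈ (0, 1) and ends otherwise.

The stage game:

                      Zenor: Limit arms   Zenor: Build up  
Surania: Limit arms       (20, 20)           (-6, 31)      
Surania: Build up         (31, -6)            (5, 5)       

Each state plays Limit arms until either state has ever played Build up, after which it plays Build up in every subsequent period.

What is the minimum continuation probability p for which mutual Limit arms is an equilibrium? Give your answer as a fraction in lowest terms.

11/26

Expected cooperation value is 20 + p·20 + p²·20 + … = 20/(1−p); deviation gives 31 + p·5/(1−p).
20 ≥ 31(1−p) + 5p ⇒ 26p ≥ 11 ⇒ p ≥ 11/26.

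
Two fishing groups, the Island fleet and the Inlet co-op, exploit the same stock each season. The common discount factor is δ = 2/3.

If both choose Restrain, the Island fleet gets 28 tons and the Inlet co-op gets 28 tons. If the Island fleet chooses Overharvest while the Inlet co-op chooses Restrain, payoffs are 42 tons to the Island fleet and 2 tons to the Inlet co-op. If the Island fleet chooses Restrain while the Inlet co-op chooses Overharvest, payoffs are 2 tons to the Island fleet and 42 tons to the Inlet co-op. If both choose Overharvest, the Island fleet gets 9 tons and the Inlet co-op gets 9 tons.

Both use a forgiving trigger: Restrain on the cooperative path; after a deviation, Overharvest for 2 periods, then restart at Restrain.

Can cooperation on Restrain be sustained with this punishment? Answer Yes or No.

Comparing payoff streams over the 3 periods until play realigns: cooperate → 28(1+δ+…+δ^2); deviate → 42 + 9(δ+…+δ^2).
Cooperation is sustained iff (28−9)(δ+…+δ^2) ≥ 42−28.
δ+…+δ^2 = 2/3·(1−(2/3)^2)/(1−2/3) = 1.1111, and (42−28)/(28−9) = 0.7368.
1.1111 ≥ 0.7368, so cooperation is sustainable.

Yes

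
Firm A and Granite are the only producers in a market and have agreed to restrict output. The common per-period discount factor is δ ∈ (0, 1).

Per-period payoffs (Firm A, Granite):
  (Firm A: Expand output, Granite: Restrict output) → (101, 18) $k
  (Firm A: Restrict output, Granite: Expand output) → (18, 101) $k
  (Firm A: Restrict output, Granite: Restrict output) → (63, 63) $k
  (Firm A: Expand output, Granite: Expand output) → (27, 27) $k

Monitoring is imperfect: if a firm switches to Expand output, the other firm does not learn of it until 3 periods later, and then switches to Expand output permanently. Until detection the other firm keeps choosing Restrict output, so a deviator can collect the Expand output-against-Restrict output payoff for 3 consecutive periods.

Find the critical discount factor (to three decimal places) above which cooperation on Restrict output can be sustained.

0.801

A deviator earns 101 for 3 periods, then 27 forever; cooperating earns 63 forever. Multiplying the IC by (1−δ):
63 ≥ 101(1−δ^3) + 27δ^3, so 74·δ^3 ≥ 38 and δ^3 ≥ 19/37.
δ ≥ (19/37)^(1/3) ≈ 0.801.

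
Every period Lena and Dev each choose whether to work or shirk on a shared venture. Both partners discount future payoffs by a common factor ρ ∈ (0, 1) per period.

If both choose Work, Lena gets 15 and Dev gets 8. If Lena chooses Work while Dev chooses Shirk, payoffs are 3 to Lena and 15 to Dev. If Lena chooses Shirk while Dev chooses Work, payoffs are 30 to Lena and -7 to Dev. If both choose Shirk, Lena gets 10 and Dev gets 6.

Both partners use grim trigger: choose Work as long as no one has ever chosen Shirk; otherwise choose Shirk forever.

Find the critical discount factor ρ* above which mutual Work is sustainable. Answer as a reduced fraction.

7/9

Lena's threshold: (30−15)/(30−10) = 3/4.
Dev's threshold: (15−8)/(15−6) = 7/9.
3/4 < 7/9, so Dev binds and ρ* = 7/9.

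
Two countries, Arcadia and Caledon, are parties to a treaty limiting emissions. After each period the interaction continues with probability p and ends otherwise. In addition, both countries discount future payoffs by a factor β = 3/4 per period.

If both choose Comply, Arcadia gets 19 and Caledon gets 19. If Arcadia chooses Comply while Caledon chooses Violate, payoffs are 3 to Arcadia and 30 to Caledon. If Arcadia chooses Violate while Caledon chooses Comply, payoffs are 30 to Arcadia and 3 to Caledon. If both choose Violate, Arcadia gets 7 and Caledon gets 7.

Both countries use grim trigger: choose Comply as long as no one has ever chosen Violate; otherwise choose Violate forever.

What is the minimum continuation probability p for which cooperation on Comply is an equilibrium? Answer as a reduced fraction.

Expected continuation weight on next period's payoff is β·p = 3/4·p, which plays the role of the discount factor.
Cooperation requires 3/4·p ≥ (30−19)/(30−7) = 11/23, hence p ≥ 44/69.

44/69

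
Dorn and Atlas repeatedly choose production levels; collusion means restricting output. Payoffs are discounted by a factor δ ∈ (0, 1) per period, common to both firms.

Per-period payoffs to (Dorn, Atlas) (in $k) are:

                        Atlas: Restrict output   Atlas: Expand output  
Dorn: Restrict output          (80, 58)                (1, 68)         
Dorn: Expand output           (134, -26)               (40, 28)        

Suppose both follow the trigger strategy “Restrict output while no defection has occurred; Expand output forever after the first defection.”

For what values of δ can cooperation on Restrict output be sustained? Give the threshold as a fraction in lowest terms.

27/47

Dorn: cooperation gives 80 each period; deviation gives 134 once then 40 forever.
  80/(1−δ) ≥ 134 + 40δ/(1−δ) ⇒ δ ≥ 54/94 = 27/47.
Atlas: cooperation gives 58 each period; deviation gives 68 once then 28 forever.
  δ ≥ 10/40 = 1/4.
Both must hold, so the binding constraint is Dorn's: δ ≥ 27/47.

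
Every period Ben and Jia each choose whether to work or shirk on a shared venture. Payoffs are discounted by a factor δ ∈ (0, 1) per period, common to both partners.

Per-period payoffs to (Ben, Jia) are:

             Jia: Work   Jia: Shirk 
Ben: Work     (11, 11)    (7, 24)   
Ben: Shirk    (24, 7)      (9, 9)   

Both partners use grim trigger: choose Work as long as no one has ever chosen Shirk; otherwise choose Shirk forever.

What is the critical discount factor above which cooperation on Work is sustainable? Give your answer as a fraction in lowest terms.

Under grim trigger the critical discount factor is (T−C)/(T−P) with T = 24, C = 11, P = 9.
δ* = (24−11)/(24−9) = 13/15.

13/15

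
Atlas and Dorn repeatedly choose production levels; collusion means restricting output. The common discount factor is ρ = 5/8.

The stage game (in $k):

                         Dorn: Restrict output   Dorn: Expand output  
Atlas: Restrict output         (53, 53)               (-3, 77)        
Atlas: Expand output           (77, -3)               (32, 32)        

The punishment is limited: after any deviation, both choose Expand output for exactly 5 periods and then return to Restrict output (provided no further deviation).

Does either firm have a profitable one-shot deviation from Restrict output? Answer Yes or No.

No

IC: ρ+…+ρ^5 ≥ (77−53)/(53−32) = 8/7.
At ρ = 5/8: partial sum = 1.5077 ≥ 1.1429. Cooperation sustainable.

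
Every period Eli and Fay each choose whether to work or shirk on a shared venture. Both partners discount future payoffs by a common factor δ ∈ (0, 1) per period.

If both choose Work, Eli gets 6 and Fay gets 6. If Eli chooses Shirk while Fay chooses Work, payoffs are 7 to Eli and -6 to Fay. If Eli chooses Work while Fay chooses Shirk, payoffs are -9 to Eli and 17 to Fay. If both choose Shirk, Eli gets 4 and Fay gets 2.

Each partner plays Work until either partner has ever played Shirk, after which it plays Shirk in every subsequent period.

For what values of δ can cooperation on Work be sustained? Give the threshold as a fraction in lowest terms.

11/15

For Eli: deviation gain 7−6 = 1, per-period punishment loss 6−4 = 2. IC gives δ ≥ 1/3.
For Fay: gain 11, loss 4 per period, so δ ≥ 11/15.
The tighter constraint is Fay's, so cooperation needs δ ≥ 11/15.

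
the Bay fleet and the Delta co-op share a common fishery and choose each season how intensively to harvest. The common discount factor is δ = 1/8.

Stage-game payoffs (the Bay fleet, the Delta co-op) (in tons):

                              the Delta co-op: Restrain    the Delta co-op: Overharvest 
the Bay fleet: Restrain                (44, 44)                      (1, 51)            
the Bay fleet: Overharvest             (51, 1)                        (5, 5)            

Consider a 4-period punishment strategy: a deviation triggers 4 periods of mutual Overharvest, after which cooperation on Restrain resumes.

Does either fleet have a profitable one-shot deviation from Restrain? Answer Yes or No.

Comparing payoff streams over the 5 periods until play realigns: cooperate → 44(1+δ+…+δ^4); deviate → 51 + 5(δ+…+δ^4).
Cooperation is sustained iff (44−5)(δ+…+δ^4) ≥ 51−44.
δ+…+δ^4 = 1/8·(1−(1/8)^4)/(1−1/8) = 0.1428, and (51−44)/(44−5) = 0.1795.
0.1428 < 0.1795, so cooperation is not sustainable.

Yes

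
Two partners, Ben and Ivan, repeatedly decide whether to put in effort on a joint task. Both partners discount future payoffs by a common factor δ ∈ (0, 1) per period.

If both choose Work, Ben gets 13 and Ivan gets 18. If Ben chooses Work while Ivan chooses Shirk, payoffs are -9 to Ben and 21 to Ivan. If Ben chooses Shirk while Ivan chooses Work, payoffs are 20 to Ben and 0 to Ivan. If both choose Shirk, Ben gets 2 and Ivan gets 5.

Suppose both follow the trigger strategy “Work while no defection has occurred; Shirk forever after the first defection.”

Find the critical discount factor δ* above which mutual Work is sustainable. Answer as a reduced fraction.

7/18

Ben: cooperation gives 13 each period; deviation gives 20 once then 2 forever.
  13/(1−δ) ≥ 20 + 2δ/(1−δ) ⇒ δ ≥ 7/18.
Ivan: cooperation gives 18 each period; deviation gives 21 once then 5 forever.
  δ ≥ 3/16.
Both must hold, so the binding constraint is Ben's: δ ≥ 7/18.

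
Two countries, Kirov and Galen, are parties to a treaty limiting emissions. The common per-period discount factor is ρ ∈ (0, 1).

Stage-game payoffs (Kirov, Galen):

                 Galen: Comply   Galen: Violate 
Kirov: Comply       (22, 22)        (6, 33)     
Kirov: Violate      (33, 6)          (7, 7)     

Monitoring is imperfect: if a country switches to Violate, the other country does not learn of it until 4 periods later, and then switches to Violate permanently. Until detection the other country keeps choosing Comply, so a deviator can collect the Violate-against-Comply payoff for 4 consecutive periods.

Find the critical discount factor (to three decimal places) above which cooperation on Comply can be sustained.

0.807

A deviator earns 33 for 4 periods, then 7 forever; cooperating earns 22 forever. Multiplying the IC by (1−ρ):
22 ≥ 33(1−ρ^4) + 7ρ^4, so 26·ρ^4 ≥ 11 and ρ^4 ≥ 11/26.
ρ ≥ (11/26)^(1/4) ≈ 0.807.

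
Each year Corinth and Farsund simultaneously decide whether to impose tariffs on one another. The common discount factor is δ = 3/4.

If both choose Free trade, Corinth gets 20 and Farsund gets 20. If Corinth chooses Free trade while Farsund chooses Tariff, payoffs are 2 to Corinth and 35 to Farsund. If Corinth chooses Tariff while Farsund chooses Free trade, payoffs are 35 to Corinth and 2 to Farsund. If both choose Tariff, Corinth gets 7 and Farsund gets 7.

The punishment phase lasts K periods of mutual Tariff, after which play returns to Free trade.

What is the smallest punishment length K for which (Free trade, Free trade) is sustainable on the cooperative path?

No profitable deviation requires (20−7)(δ+…+δ^K) ≥ 35−20, i.e. δ+…+δ^K ≥ 15/13 ≈ 1.1538.
With δ = 3/4, the partial sums are K=1: 0.7500, K=2: 1.3125.
K = 2 is the first length at which the sum reaches 1.1538.

2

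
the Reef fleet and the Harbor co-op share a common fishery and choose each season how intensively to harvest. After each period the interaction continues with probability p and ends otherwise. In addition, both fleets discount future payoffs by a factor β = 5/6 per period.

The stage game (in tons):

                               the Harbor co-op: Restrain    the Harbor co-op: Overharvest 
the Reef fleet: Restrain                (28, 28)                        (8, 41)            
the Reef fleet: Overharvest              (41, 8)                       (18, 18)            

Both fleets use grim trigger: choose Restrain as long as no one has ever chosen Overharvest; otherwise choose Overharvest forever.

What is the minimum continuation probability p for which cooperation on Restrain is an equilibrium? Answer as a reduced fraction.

78/115

Expected continuation weight on next period's payoff is β·p = 5/6·p, which plays the role of the discount factor.
Cooperation requires 5/6·p ≥ (41−28)/(41−18) = 13/23, hence p ≥ 78/115.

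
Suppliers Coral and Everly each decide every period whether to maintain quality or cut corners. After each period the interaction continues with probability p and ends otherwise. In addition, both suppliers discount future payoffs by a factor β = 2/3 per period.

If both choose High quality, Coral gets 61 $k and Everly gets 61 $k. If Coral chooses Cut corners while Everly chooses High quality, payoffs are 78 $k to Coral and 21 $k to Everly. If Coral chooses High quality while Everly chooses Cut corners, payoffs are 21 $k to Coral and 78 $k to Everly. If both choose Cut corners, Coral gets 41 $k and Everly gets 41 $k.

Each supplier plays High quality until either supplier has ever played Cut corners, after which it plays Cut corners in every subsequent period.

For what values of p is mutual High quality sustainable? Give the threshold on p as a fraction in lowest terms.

51/74

Expected continuation weight on next period's payoff is β·p = 2/3·p, which plays the role of the discount factor.
Cooperation requires 2/3·p ≥ (78−61)/(78−41) = 17/37, hence p ≥ 51/74.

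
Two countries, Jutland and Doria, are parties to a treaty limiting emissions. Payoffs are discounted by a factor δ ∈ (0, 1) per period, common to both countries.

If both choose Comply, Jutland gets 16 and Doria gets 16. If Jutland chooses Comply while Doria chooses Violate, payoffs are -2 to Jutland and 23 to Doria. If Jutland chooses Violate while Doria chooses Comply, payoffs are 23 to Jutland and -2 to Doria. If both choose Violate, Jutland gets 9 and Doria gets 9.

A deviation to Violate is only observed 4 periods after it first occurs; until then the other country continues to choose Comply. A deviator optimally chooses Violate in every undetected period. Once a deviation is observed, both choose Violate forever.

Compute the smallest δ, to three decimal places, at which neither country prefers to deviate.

The best deviation is to choose Violate for all 4 undetected periods, earning 23 each, then 9 forever once detected.
Deviation value: 23(1−δ^4)/(1−δ) + 9δ^4/(1−δ); cooperation value: 16/(1−δ).
IC: 16 ≥ 23(1−δ^4) + 9δ^4 = 23 − 14δ^4.
So δ^4 ≥ 7/14 = 1/2, giving δ ≥ (1/2)^(1/4) ≈ 0.841.

0.841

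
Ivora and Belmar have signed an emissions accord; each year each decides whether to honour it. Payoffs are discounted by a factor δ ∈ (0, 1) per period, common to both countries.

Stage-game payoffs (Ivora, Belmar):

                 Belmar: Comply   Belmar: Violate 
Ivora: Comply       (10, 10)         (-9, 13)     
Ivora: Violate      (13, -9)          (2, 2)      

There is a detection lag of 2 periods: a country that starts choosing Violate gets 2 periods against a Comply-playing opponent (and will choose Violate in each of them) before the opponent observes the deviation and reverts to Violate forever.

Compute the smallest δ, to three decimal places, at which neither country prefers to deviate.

0.522

A deviator earns 13 for 2 periods, then 2 forever; cooperating earns 10 forever. Multiplying the IC by (1−δ):
10 ≥ 13(1−δ^2) + 2δ^2, so 11·δ^2 ≥ 3 and δ^2 ≥ 3/11.
δ ≥ (3/11)^(1/2) ≈ 0.522.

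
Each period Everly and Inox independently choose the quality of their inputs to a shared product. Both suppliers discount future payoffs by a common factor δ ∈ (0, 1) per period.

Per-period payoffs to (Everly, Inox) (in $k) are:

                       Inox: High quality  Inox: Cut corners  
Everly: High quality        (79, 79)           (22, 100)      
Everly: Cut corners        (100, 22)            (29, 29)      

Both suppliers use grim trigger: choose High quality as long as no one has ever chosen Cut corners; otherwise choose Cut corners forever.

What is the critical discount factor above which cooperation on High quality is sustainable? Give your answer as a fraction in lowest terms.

One-period gain from deviating is 100 − 79 = 21. The loss is 79 − 29 = 50 in every subsequent period, with present value 50·δ/(1−δ).
Deviation is unprofitable when 50·δ/(1−δ) ≥ 21, i.e. δ/(1−δ) ≥ 21/50.
Equivalently δ ≥ 21/(21+50) = 21/71.

21/71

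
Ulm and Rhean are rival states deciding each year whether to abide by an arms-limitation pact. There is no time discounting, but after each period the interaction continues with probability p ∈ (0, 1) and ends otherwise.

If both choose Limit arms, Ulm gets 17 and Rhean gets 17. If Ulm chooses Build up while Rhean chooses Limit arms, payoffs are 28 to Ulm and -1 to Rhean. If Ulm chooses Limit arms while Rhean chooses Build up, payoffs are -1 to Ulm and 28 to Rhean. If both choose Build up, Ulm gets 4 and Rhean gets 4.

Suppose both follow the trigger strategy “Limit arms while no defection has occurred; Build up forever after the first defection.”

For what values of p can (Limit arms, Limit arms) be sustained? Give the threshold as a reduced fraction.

11/24

Expected cooperation value is 17 + p·17 + p²·17 + … = 17/(1−p); deviation gives 28 + p·4/(1−p).
17 ≥ 28(1−p) + 4p ⇒ 24p ≥ 11 ⇒ p ≥ 11/24.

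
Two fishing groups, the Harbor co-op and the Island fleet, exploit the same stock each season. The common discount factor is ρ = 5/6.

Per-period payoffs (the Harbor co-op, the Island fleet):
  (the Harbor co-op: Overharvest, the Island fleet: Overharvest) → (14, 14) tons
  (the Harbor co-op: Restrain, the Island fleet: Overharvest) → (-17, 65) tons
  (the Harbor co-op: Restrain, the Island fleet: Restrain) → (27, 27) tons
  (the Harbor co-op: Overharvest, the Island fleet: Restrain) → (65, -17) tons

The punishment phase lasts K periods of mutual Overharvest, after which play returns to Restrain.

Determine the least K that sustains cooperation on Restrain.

No profitable deviation requires (27−14)(ρ+…+ρ^K) ≥ 65−27, i.e. ρ+…+ρ^K ≥ 38/13 ≈ 2.9231.
With ρ = 5/6, the partial sums are K=1: 0.8333, K=2: 1.5278, K=3: 2.1065, K=4: 2.5887, K=5: 2.9906.
K = 5 is the first length at which the sum reaches 2.9231.

5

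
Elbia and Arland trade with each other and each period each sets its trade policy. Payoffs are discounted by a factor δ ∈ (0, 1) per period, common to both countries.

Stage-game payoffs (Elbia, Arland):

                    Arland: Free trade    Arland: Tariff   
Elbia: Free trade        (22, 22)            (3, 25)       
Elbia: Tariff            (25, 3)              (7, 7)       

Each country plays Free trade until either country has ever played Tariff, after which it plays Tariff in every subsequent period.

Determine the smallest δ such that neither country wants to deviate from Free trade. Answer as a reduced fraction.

Cooperation forever yields 22 each period: 22/(1−δ).
Deviating yields 25 once, then 7 forever: 25 + 7δ/(1−δ).
No profitable deviation requires 22/(1−δ) ≥ 25 + 7δ/(1−δ).
Multiplying by (1−δ): 22 ≥ 25(1−δ) + 7δ = 25 − 18δ.
So 18δ ≥ 3, i.e. δ ≥ 3/18 = 1/6.

1/6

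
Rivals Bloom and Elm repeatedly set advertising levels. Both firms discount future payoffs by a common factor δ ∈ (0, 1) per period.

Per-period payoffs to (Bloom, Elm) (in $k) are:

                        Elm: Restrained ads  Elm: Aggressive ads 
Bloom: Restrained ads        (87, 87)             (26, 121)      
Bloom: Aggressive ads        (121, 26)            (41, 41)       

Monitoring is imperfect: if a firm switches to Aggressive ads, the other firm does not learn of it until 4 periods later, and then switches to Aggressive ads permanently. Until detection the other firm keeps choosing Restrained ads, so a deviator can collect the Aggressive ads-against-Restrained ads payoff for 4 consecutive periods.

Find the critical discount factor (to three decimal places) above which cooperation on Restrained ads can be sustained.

The best deviation is to choose Aggressive ads for all 4 undetected periods, earning 121 each, then 41 forever once detected.
Deviation value: 121(1−δ^4)/(1−δ) + 41δ^4/(1−δ); cooperation value: 87/(1−δ).
IC: 87 ≥ 121(1−δ^4) + 41δ^4 = 121 − 80δ^4.
So δ^4 ≥ 34/80 = 17/40, giving δ ≥ (17/40)^(1/4) ≈ 0.807.

0.807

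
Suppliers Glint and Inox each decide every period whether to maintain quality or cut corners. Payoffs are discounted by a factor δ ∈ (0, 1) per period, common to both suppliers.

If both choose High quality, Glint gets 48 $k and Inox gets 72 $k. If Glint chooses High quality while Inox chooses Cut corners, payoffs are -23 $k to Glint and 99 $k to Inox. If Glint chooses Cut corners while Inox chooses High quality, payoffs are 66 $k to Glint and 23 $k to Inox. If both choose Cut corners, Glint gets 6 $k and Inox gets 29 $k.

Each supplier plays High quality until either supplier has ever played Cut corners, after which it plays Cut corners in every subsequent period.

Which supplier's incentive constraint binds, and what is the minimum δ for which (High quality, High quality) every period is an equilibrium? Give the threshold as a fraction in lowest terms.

Inox; δ ≥ 27/70

Glint's threshold: (66−48)/(66−6) = 3/10.
Inox's threshold: (99−72)/(99−29) = 27/70.
3/10 < 27/70, so Inox binds and δ* = 27/70.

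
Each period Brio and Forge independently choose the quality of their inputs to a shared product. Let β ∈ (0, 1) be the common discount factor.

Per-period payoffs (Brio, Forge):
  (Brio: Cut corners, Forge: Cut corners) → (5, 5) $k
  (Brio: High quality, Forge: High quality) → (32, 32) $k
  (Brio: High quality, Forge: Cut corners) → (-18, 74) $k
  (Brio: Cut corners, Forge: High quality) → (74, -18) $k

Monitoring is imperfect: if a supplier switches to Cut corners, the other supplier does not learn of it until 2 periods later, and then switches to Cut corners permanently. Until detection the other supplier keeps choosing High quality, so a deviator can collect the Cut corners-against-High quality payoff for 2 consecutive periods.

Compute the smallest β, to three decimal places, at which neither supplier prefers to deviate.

0.780

The best deviation is to choose Cut corners for all 2 undetected periods, earning 74 each, then 5 forever once detected.
Deviation value: 74(1−β^2)/(1−β) + 5β^2/(1−β); cooperation value: 32/(1−β).
IC: 32 ≥ 74(1−β^2) + 5β^2 = 74 − 69β^2.
So β^2 ≥ 42/69 = 14/23, giving β ≥ (14/23)^(1/2) ≈ 0.780.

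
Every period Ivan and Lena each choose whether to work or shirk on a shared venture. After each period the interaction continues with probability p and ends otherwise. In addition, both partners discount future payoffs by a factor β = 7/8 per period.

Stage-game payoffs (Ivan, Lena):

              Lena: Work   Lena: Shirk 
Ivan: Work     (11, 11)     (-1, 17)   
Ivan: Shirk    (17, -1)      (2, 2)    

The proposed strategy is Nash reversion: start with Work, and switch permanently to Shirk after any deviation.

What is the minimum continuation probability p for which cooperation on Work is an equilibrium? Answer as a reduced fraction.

16/35

Expected continuation weight on next period's payoff is β·p = 7/8·p, which plays the role of the discount factor.
Cooperation requires 7/8·p ≥ (17−11)/(17−2) = 2/5, hence p ≥ 16/35.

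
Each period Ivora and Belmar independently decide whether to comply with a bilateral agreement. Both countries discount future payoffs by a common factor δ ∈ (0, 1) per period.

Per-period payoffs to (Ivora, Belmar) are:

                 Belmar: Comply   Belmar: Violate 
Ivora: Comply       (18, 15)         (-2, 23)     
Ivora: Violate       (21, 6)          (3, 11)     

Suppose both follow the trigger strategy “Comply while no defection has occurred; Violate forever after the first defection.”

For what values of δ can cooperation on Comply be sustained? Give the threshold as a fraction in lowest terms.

2/3

Ivora's threshold: (21−18)/(21−3) = 1/6.
Belmar's threshold: (23−15)/(23−11) = 2/3.
1/6 < 2/3, so Belmar binds and δ* = 2/3.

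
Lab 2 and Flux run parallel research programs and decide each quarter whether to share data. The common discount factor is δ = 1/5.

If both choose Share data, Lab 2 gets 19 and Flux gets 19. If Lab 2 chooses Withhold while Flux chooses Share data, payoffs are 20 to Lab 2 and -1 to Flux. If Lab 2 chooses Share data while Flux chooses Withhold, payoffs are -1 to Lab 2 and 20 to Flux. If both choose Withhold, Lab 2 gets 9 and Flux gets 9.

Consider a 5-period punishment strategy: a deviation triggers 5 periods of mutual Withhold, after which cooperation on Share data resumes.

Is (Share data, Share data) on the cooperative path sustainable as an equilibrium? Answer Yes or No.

Comparing payoff streams over the 6 periods until play realigns: cooperate → 19(1+δ+…+δ^5); deviate → 20 + 9(δ+…+δ^5).
Cooperation is sustained iff (19−9)(δ+…+δ^5) ≥ 20−19.
δ+…+δ^5 = 1/5·(1−(1/5)^5)/(1−1/5) = 0.2499, and (20−19)/(19−9) = 0.1000.
0.2499 ≥ 0.1000, so cooperation is sustainable.

Yes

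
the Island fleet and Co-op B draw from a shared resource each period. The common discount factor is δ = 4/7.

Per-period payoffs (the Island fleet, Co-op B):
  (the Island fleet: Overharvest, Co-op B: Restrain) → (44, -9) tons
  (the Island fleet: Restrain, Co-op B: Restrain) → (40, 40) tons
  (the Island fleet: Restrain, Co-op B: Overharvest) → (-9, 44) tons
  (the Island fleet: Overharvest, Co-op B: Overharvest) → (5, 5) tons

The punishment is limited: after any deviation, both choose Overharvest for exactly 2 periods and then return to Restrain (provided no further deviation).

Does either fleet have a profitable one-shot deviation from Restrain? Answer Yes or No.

IC: δ+…+δ^2 ≥ (44−40)/(40−5) = 4/35.
At δ = 4/7: partial sum = 0.8980 ≥ 0.1143. Cooperation sustainable.

No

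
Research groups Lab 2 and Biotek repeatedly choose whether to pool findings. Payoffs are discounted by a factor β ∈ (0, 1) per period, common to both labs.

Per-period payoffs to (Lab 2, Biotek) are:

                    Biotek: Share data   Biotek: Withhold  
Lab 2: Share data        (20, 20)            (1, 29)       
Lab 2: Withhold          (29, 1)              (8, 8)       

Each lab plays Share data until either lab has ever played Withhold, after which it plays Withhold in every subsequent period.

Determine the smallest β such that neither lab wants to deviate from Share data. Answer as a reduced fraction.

3/7

Under grim trigger the critical discount factor is (T−C)/(T−P) with T = 29, C = 20, P = 8.
β* = (29−20)/(29−8) = 9/21 = 3/7.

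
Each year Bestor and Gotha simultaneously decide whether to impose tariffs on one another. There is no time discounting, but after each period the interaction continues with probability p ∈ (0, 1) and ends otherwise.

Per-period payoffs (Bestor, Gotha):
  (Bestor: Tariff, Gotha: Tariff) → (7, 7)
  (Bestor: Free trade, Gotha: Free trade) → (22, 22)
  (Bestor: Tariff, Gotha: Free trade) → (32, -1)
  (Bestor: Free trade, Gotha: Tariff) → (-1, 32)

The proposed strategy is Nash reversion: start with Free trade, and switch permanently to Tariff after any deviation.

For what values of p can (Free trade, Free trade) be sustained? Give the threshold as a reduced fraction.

2/5

Expected cooperation value is 22 + p·22 + p²·22 + … = 22/(1−p); deviation gives 32 + p·7/(1−p).
22 ≥ 32(1−p) + 7p ⇒ 25p ≥ 10 ⇒ p ≥ 10/25 = 2/5.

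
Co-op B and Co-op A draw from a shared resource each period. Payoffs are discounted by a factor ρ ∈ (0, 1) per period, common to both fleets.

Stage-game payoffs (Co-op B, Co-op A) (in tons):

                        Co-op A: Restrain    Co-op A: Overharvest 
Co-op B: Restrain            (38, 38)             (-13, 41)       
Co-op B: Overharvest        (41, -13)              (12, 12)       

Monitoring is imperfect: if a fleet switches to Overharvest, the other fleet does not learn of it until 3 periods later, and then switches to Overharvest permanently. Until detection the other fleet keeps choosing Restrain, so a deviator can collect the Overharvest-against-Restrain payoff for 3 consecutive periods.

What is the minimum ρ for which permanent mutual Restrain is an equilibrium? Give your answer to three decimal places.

0.469

Deviating for the 3 undetected periods gains 41−38 = 3 per period over cooperation, then loses 38−12 = 26 per period forever once punishment starts.
Gain: 3(1 + ρ + … + ρ^2); loss: 26·ρ^3/(1−ρ).
No profitable deviation ⇔ 3(1−ρ^3) ≤ 26·ρ^3, i.e. ρ^3 ≥ 3/(3+26) = 3/29.
Hence ρ ≥ (3/29)^(1/3) ≈ 0.469.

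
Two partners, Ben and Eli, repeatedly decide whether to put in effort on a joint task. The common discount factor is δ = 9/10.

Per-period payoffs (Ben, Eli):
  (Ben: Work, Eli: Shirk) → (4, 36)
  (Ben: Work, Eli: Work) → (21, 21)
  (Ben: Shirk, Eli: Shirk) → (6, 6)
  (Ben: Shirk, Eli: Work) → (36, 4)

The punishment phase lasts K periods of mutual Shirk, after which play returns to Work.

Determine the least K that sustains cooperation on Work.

2

Need Σ_{k=1}^{K} δ^k ≥ (36−21)/(21−6) = 1.0000 at δ = 9/10.
At K = 1 the sum is 0.9000 < 1.0000; at K = 2 it is 1.7100 ≥ 1.0000.
So the minimum punishment length is K = 2.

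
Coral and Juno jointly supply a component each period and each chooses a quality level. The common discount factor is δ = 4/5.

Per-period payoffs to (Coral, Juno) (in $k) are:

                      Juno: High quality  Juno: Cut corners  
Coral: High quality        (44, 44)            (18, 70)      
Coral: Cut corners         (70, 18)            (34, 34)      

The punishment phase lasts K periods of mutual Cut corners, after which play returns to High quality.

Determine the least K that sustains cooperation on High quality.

IC: δ(1−δ^K)/(1−δ) ≥ (70−44)/(44−34) = 13/5.
With δ = 4/5: need 1 − δ^K ≥ 13/5·(1−4/5)/(4/5), i.e. δ^K ≤ 0.3500.
Since (4/5)^4 = 0.4096 and (4/5)^5 = 0.3277, the smallest such K is 5.

5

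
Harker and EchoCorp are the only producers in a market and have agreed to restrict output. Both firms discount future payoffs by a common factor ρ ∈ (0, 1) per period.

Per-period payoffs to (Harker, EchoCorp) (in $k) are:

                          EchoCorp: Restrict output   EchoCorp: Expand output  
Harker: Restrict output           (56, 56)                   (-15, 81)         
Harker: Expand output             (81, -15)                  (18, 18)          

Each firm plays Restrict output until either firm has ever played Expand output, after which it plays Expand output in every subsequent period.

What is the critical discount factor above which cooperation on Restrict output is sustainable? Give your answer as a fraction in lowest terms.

25/63

56/(1−ρ) ≥ 81 + 18ρ/(1−ρ)
56 ≥ 81 − 63ρ
ρ ≥ 25/63.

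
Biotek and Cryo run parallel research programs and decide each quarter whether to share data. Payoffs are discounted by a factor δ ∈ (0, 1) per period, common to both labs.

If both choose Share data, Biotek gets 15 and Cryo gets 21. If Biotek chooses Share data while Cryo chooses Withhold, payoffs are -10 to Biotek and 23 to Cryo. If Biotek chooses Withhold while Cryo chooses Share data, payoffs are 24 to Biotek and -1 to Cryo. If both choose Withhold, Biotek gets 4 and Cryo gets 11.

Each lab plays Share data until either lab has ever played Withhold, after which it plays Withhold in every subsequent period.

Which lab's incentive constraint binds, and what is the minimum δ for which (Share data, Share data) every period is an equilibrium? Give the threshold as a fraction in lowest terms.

Biotek; δ ≥ 9/20

Biotek's threshold: (24−15)/(24−4) = 9/20.
Cryo's threshold: (23−21)/(23−11) = 1/6.
9/20 > 1/6, so Biotek binds and δ* = 9/20.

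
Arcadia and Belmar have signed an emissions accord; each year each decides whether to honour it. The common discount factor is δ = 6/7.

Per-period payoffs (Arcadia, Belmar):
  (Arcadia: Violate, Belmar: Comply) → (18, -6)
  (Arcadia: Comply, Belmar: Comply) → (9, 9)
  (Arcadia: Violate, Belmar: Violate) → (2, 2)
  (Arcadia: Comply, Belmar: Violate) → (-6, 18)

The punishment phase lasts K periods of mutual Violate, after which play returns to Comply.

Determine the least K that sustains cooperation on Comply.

IC: δ(1−δ^K)/(1−δ) ≥ (18−9)/(9−2) = 9/7.
With δ = 6/7: need 1 − δ^K ≥ 9/7·(1−6/7)/(6/7), i.e. δ^K ≤ 0.7857.
Since (6/7)^1 = 0.8571 and (6/7)^2 = 0.7347, the smallest such K is 2.

2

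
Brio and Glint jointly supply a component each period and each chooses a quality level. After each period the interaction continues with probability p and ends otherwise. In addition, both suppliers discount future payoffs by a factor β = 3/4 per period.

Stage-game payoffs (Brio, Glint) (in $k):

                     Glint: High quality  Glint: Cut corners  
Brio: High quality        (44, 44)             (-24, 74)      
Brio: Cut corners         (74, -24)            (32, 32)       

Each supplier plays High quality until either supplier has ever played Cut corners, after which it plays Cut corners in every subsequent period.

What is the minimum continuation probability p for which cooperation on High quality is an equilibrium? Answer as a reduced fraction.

20/21

With continuation probability p and discount β, the effective per-period discount factor is βp.
Grim-trigger IC: βp ≥ (74−44)/(74−32) = 5/7.
So p ≥ (5/7)/(3/4) = 20/21.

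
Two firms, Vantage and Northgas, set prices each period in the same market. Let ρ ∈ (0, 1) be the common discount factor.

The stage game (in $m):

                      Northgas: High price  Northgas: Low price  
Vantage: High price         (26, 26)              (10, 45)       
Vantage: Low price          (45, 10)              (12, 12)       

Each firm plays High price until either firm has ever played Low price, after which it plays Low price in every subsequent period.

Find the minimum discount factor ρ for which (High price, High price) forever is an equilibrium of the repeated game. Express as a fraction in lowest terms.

19/33

Cooperation forever yields 26 each period: 26/(1−ρ).
Deviating yields 45 once, then 12 forever: 45 + 12ρ/(1−ρ).
No profitable deviation requires 26/(1−ρ) ≥ 45 + 12ρ/(1−ρ).
Multiplying by (1−ρ): 26 ≥ 45(1−ρ) + 12ρ = 45 − 33ρ.
So 33ρ ≥ 19, i.e. ρ ≥ 19/33.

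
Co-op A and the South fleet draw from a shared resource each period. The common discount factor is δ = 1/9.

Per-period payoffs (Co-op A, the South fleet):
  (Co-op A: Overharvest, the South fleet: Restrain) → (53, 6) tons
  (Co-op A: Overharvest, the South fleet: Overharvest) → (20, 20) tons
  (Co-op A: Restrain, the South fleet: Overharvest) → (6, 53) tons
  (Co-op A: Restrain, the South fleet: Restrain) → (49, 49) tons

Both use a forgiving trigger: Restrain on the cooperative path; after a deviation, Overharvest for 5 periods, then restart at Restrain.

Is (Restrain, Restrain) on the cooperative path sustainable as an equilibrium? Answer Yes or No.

A one-shot deviation gives 53 now, then 20 for 5 periods, then back to 49.
Gain from deviating: (53−49) today; loss: (49−20) in each of the next 5 periods.
No-deviation condition: (49−20)(δ+…+δ^5) ≥ 53−49, i.e. δ+…+δ^5 ≥ 4/29.
At δ = 1/9: δ+…+δ^5 = 0.1250 < 0.1379.
So cooperation is not sustainable.

No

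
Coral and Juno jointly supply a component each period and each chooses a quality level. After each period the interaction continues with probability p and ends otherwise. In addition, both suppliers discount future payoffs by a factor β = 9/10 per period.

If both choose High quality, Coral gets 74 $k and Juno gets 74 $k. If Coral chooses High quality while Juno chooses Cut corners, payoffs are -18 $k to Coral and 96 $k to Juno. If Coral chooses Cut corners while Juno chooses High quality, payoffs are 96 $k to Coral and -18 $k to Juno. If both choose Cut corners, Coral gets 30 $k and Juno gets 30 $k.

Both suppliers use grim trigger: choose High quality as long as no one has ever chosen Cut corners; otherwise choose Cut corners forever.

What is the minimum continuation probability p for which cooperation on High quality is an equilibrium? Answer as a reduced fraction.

Expected continuation weight on next period's payoff is β·p = 9/10·p, which plays the role of the discount factor.
Cooperation requires 9/10·p ≥ (96−74)/(96−30) = 1/3, hence p ≥ 10/27.

10/27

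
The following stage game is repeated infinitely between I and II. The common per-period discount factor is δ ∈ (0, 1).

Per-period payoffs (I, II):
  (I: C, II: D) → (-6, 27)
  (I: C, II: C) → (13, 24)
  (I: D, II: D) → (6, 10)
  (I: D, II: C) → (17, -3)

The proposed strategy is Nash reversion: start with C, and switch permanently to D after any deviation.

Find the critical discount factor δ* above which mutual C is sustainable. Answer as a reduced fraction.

For I: deviation gain 17−13 = 4, per-period punishment loss 13−6 = 7. IC gives δ ≥ 4/11.
For II: gain 3, loss 14 per period, so δ ≥ 3/17.
The tighter constraint is I's, so cooperation needs δ ≥ 4/11.

4/11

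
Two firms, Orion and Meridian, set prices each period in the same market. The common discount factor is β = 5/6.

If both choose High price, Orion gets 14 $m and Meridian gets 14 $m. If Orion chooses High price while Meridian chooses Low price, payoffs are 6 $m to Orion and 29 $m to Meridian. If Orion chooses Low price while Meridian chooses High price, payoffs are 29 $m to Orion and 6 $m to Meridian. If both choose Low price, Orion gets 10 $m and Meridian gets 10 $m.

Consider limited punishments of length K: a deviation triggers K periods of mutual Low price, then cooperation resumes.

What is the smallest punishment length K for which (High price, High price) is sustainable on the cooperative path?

No profitable deviation requires (14−10)(β+…+β^K) ≥ 29−14, i.e. β+…+β^K ≥ 15/4 ≈ 3.7500.
With β = 5/6, the partial sums are K=1: 0.8333, K=2: 1.5278, …, K=6: 3.3255, K=7: 3.6046, K=8: 3.8372.
K = 8 is the first length at which the sum reaches 3.7500.

8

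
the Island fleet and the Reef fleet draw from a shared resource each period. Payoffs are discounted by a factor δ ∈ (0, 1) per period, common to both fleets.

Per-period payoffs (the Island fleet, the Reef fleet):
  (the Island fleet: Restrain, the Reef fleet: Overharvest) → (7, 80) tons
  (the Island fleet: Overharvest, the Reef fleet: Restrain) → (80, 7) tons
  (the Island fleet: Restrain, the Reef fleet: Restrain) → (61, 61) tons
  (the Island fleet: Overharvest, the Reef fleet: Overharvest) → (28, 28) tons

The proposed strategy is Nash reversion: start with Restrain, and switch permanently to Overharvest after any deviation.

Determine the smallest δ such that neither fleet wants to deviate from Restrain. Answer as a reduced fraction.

61/(1−δ) ≥ 80 + 28δ/(1−δ)
61 ≥ 80 − 52δ
δ ≥ 19/52.

19/52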